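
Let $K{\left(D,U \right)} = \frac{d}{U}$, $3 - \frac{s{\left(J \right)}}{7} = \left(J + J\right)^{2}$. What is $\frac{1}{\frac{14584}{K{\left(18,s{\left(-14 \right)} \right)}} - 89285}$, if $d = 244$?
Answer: $- \frac{61}{25379067} \approx -2.4036 \cdot 10^{-6}$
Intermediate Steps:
$s{\left(J \right)} = 21 - 28 J^{2}$ ($s{\left(J \right)} = 21 - 7 \left(J + J\right)^{2} = 21 - 7 \left(2 J\right)^{2} = 21 - 7 \cdot 4 J^{2} = 21 - 28 J^{2}$)
$K{\left(D,U \right)} = \frac{244}{U}$
$\frac{1}{\frac{14584}{K{\left(18,s{\left(-14 \right)} \right)}} - 89285} = \frac{1}{\frac{14584}{244 \frac{1}{21 - 28 \left(-14\right)^{2}}} - 89285} = \frac{1}{\frac{14584}{244 \frac{1}{21 - 5488}} - 89285} = \frac{1}{\frac{14584}{244 \frac{1}{-5467}} - 89285} = \frac{1}{\frac{14584}{244 \left(- \frac{1}{5467}\right)} - 89285} = \frac{1}{\frac{14584}{- \frac{244}{5467}} - 89285} = \frac{1}{14584 \left(- \frac{5467}{244}\right) - 89285} = \frac{1}{- \frac{19932682}{61} - 89285} = \frac{1}{- \frac{25379067}{61}} = - \frac{61}{25379067}$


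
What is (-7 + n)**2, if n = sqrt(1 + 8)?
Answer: 16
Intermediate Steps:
n = 3 (n = sqrt(9) = 3)
(-7 + n)**2 = (-7 + 3)**2 = (-4)**2 = 16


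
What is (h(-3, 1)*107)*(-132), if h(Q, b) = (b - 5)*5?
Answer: 282480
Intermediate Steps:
h(Q, b) = -25 + 5*b (h(Q, b) = (-5 + b)*5 = -25 + 5*b)
(h(-3, 1)*107)*(-132) = ((-25 + 5*1)*107)*(-132) = ((-25 + 5)*107)*(-132) = -20*107*(-132) = -2140*(-132) = 282480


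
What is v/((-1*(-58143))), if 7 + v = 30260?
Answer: 30253/58143 ≈ 0.52032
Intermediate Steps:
v = 30253 (v = -7 + 30260 = 30253)
v/((-1*(-58143))) = 30253/((-1*(-58143))) = 30253/58143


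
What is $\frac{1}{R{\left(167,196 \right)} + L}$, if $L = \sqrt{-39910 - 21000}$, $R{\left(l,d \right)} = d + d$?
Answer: $\frac{196}{107287} - \frac{i \sqrt{60910}}{214574} \approx 0.0018269 - 0.0011502 i$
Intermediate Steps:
$R{\left(l,d \right)} = 2 d$
$L = i \sqrt{60910}$ ($L = \sqrt{-60910} = i \sqrt{60910} \approx 246.8 i$)
$\frac{1}{R{\left(167,196 \right)} + L} = \frac{1}{2 \cdot 196 + i \sqrt{60910}} = \frac{1}{392 + i \sqrt{60910}}$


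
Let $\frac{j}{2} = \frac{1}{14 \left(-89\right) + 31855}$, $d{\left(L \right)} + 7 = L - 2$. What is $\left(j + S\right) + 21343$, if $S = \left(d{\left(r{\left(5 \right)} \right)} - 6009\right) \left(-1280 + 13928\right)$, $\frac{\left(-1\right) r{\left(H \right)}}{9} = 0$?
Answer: $- \frac{2329171071487}{30609} \approx -7.6094 \cdot 10^{7}$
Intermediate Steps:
$r{\left(H \right)} = 0$ ($r{\left(H \right)} = \left(-9\right) 0 = 0$)
$d{\left(L \right)} = -9 + L$ ($d{\left(L \right)} = -7 + \left(L - 2\right) = -7 + \left(-2 + L\right) = -9 + L$)
$S = -76115664$ ($S = \left(\left(-9 + 0\right) - 6009\right) \left(-1280 + 13928\right) = \left(-9 - 6009\right) 12648 = \left(-6018\right) 12648 = -76115664$)
$j = \frac{2}{30609}$ ($j = \frac{2}{14 \left(-89\right) + 31855} = \frac{2}{-1246 + 31855} = \frac{2}{30609} \approx 6.534 \cdot 10^{-5}$)
$\left(j + S\right) + 21343 = \left(\frac{2}{30609} - 76115664\right) + 21343 = - \frac{2329824359374}{30609} + 21343 = - \frac{2329171071487}{30609}$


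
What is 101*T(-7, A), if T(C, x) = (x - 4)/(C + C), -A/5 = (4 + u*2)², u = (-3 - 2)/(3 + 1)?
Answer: 6161/56 ≈ 110.02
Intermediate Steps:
u = -5/4 ≈ -1.2500
A = -45/4 (A = -5*(4 - 5/4*2)² = -5*(4 - 5/2)² = -5*(3/2)² = -5*9/4 = -45/4 ≈ -11.250)
T(C, x) = (-4 + x)/(2*C) (T(C, x) = (-4 + x)/((2*C)) = (-4 + x)*(1/(2*C)) = (-4 + x)/(2*C))
101*T(-7, A) = 101*((½)*(-4 - 45/4)/(-7)) = 101*((½)*(-⅐)*(-61/4)) = 101*(61/56) = 6161/56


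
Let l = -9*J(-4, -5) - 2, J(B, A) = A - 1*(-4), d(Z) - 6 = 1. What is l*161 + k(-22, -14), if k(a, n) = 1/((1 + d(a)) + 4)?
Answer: 13525/12 ≈ 1127.1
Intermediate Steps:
d(Z) = 7 (d(Z) = 6 + 1 = 7)
J(B, A) = 4 + A (J(B, A) = A + 4 = 4 + A)
l = 7 (l = -9*(4 - 5) - 2 = -9*(-1) - 2 = 9 - 2 = 7)
k(a, n) = 1/12 (k(a, n) = 1/((1 + 7) + 4) = 1/(8 + 4) = 1/12)
l*161 + k(-22, -14) = 7*161 + 1/12 = 1127 + 1/12 = 13525/12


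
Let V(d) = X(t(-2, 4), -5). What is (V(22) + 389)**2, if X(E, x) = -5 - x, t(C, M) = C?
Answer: 151321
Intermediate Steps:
V(d) = 0 (V(d) = -5 - 1*(-5) = -5 + 5 = 0)
(V(22) + 389)**2 = (0 + 389)**2 = 389**2 = 151321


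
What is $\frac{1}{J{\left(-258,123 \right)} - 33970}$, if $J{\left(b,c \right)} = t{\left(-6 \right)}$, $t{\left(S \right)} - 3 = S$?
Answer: $- \frac{1}{33973} \approx -2.9435 \cdot 10^{-5}$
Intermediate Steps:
$t{\left(S \right)} = 3 + S$
$J{\left(b,c \right)} = -3$ ($J{\left(b,c \right)} = 3 - 6 = -3$)
$\frac{1}{J{\left(-258,123 \right)} - 33970} = \frac{1}{-3 - 33970} = \frac{1}{-33973} = - \frac{1}{33973}$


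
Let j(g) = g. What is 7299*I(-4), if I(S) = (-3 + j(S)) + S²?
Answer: 65691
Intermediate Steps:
I(S) = -3 + S + S² (I(S) = (-3 + S) + S² = -3 + S + S²)
7299*I(-4) = 7299*(-3 - 4 + (-4)²) = 7299*(-3 - 4 + 16) = 7299*9 = 65691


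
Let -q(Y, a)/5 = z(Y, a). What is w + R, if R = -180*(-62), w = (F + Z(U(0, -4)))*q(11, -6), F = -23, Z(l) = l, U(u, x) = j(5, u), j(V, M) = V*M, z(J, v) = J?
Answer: 12425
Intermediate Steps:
j(V, M) = M*V
U(u, x) = 5*u (U(u, x) = u*5 = 5*u)
q(Y, a) = -5*Y
w = 1265 (w = (-23 + 5*0)*(-5*11) = (-23 + 0)*(-55) = -23*(-55) = 1265)
R = 11160
w + R = 1265 + 11160 = 12425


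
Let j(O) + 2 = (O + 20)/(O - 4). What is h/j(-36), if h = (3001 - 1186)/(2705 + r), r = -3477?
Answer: 9075/6176 ≈ 1.4694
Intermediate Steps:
h = -1815/772 (h = (3001 - 1186)/(2705 - 3477) = 1815/(-772) = 1815*(-1/772) = -1815/772 ≈ -2.3510)
j(O) = -2 + (20 + O)/(-4 + O) (j(O) = -2 + (O + 20)/(O - 4) = -2 + (20 + O)/(-4 + O))
h/j(-36) = -1815*(-4 - 36)/(28 - 1*(-36))/772 = -1815*(-40/(28 + 36))/772 = -1815/(772*((-1/40*64))) = -1815/(772*(-8/5)) = -1815/772*(-5/8) = 9075/6176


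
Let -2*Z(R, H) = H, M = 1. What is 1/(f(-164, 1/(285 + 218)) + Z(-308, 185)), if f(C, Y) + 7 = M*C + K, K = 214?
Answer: -2/99 ≈ -0.020202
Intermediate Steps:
Z(R, H) = -H/2
f(C, Y) = 207 + C (f(C, Y) = -7 + (1*C + 214) = -7 + (C + 214) = -7 + (214 + C) = 207 + C)
1/(f(-164, 1/(285 + 218)) + Z(-308, 185)) = 1/((207 - 164) - ½*185) = 1/(43 - 185/2) = 1/(-99/2) = -2/99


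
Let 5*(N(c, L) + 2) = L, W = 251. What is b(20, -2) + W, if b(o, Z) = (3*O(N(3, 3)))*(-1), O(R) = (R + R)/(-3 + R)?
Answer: 2740/11 ≈ 249.09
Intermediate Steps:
N(c, L) = -2 + L/5
O(R) = 2*R/(-3 + R) (O(R) = (2*R)/(-3 + R) = 2*R/(-3 + R))
b(o, Z) = -21/11 (b(o, Z) = (3*(2*(-2 + (⅕)*3)/(-3 + (-2 + (⅕)*3))))*(-1) = (3*(2*(-2 + ⅗)/(-3 + (-2 + ⅗))))*(-1) = (3*(2*(-7/5)/(-3 - 7/5)))*(-1) = (3*(2*(-7/5)/(-22/5)))*(-1) = (3*(2*(-7/5)*(-5/22)))*(-1) = (3*(7/11))*(-1) = (21/11)*(-1) = -21/11)
b(20, -2) + W = -21/11 + 251 = 2740/11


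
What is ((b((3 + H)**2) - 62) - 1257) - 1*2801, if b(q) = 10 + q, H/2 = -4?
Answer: -4085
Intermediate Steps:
H = -8 (H = 2*(-4) = -8)
((b((3 + H)**2) - 62) - 1257) - 1*2801 = (((10 + (3 - 8)**2) - 62) - 1257) - 1*2801 = (((10 + (-5)**2) - 62) - 1257) - 2801 = (((10 + 25) - 62) - 1257) - 2801 = ((35 - 62) - 1257) - 2801 = (-27 - 1257) - 2801 = -1284 - 2801 = -4085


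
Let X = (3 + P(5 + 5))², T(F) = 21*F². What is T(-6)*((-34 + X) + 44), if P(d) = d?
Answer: 135324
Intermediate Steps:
X = 169 (X = (3 + (5 + 5))² = (3 + 10)² = 13² = 169)
T(-6)*((-34 + X) + 44) = (21*(-6)²)*((-34 + 169) + 44) = (21*36)*(135 + 44) = 756*179 = 135324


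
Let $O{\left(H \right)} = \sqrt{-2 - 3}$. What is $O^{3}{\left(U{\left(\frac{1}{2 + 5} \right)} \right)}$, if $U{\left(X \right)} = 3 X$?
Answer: $- 5 i \sqrt{5} \approx - 11.18 i$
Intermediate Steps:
$O{\left(H \right)} = i \sqrt{5}$ ($O{\left(H \right)} = \sqrt{-5} = i \sqrt{5}$)
$O^{3}{\left(U{\left(\frac{1}{2 + 5} \right)} \right)} = \left(i \sqrt{5}\right)^{3} = - 5 i \sqrt{5}$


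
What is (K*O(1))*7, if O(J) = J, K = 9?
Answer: 63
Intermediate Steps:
(K*O(1))*7 = (9*1)*7 = 9*7 = 63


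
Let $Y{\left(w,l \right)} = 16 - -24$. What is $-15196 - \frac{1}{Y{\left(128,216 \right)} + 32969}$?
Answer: $- \frac{501604765}{33009} \approx -15196.0$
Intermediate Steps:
$Y{\left(w,l \right)} = 40$ ($Y{\left(w,l \right)} = 16 + 24 = 40$)
$-15196 - \frac{1}{Y{\left(128,216 \right)} + 32969} = -15196 - \frac{1}{40 + 32969} = -15196 - \frac{1}{33009} = - \frac{501604765}{33009}$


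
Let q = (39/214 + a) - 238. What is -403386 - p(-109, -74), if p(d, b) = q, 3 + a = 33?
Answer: -86280131/214 ≈ -4.0318e+5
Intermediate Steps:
a = 30 (a = -3 + 33 = 30)
q = -44473/214 (q = (39/214 + 30) - 238 = 6459/214 - 238 = -44473/214 ≈ -207.82)
p(d, b) = -44473/214
-403386 - p(-109, -74) = -403386 - 1*(-44473/214) = -403386 + 44473/214 = -86280131/214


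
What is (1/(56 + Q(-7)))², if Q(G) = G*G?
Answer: 1/11025 ≈ 9.0703e-5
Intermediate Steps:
Q(G) = G²
(1/(56 + Q(-7)))² = (1/(56 + (-7)²))² = (1/(56 + 49))² = (1/105)² = 1/11025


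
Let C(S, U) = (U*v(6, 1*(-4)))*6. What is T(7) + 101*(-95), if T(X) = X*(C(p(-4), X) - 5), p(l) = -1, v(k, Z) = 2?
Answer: -9042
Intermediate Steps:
C(S, U) = 12*U (C(S, U) = (U*2)*6 = (2*U)*6 = 12*U)
T(X) = X*(-5 + 12*X) (T(X) = X*(12*X - 5) = X*(-5 + 12*X))
T(7) + 101*(-95) = 7*(-5 + 12*7) + 101*(-95) = 7*(-5 + 84) - 9595 = 7*79 - 9595 = 553 - 9595 = -9042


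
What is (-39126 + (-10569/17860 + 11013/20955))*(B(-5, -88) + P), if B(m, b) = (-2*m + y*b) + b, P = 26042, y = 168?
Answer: -545702387815559/1247521 ≈ -4.3743e+8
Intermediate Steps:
B(m, b) = -2*m + 169*b (B(m, b) = (-2*m + 168*b) + b = -2*m + 169*b)
(-39126 + (-10569/17860 + 11013/20955))*(B(-5, -88) + P) = (-39126 + (-10569/17860 + 11013/20955))*((-2*(-5) + 169*(-88)) + 26042) = (-39126 + (-10569*1/17860 + 11013*(1/20955)))*((10 - 14872) + 26042) = (-39126 + (-10569/17860 + 3671/6985))*(-14862 + 26042) = (-39126 - 1652081/24950420)*11180 = -976211785001/24950420*11180 = -545702387815559/1247521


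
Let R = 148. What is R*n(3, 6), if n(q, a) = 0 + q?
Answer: 444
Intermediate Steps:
n(q, a) = q
R*n(3, 6) = 148*3 = 444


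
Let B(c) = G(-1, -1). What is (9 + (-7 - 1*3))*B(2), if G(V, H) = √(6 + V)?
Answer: -√5 ≈ -2.2361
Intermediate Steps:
B(c) = √5 (B(c) = √(6 - 1) = √5)
(9 + (-7 - 1*3))*B(2) = (9 + (-7 - 1*3))*√5 = (9 + (-7 - 3))*√5 = (9 - 10)*√5 = -√5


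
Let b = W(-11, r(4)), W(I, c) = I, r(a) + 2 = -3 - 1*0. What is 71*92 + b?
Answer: 6521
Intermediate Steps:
r(a) = -5 (r(a) = -2 + (-3 - 1*0) = -2 + (-3 + 0) = -2 - 3 = -5)
b = -11
71*92 + b = 71*92 - 11 = 6532 - 11 = 6521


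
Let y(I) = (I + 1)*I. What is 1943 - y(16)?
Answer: 1671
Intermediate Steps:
y(I) = I*(1 + I) (y(I) = (1 + I)*I = I*(1 + I))
1943 - y(16) = 1943 - 16*(1 + 16) = 1943 - 16*17 = 1943 - 1*272 = 1943 - 272 = 1671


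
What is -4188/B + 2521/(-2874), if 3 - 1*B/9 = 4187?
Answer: -575656/751551 ≈ -0.76596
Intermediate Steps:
B = -37656 (B = 27 - 9*4187 = 27 - 37683 = -37656)
-4188/B + 2521/(-2874) = -4188/(-37656) + 2521/(-2874) = -4188*(-1/37656) + 2521*(-1/2874) = 349/3138 - 2521/2874 = -575656/751551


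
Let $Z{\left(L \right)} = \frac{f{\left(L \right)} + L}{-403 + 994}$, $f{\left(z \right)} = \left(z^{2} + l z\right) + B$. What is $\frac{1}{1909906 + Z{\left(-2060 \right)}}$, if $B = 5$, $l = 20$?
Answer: $\frac{197}{377651597} \approx 5.2164 \cdot 10^{-7}$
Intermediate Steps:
$f{\left(z \right)} = 5 + z^{2} + 20 z$ ($f{\left(z \right)} = \left(z^{2} + 20 z\right) + 5 = 5 + z^{2} + 20 z$)
$Z{\left(L \right)} = \frac{5}{591} + \frac{L^{2}}{591} + \frac{7 L}{197}$ ($Z{\left(L \right)} = \frac{\left(5 + L^{2} + 20 L\right) + L}{-403 + 994} = \frac{5 + L^{2} + 21 L}{591} = \left(5 + L^{2} + 21 L\right) \frac{1}{591} = \frac{5}{591} + \frac{L^{2}}{591} + \frac{7 L}{197}$)
$\frac{1}{1909906 + Z{\left(-2060 \right)}} = \frac{1}{1909906 + \left(\frac{5}{591} + \frac{\left(-2060\right)^{2}}{591} + \frac{7}{197} \left(-2060\right)\right)} = \frac{1}{1909906 + \left(\frac{5}{591} + \frac{1}{591} \cdot 4243600 - \frac{14420}{197}\right)} = \frac{1}{1909906 + \left(\frac{5}{591} + \frac{4243600}{591} - \frac{14420}{197}\right)} = \frac{1}{1909906 + \frac{1400115}{197}} = \frac{1}{\frac{377651597}{197}} = \frac{197}{377651597}$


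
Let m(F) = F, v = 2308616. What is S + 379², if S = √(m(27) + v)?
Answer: 143641 + √2308643 ≈ 1.4516e+5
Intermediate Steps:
S = √2308643 (S = √(27 + 2308616) = √2308643 ≈ 1519.4)
S + 379² = √2308643 + 379² = √2308643 + 143641 = 143641 + √2308643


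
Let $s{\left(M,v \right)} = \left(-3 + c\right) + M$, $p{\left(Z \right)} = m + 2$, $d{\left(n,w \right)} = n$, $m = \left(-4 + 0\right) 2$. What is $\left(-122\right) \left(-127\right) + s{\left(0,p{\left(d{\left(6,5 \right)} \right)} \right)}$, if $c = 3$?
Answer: $15494$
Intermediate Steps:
$m = -8$ ($m = \left(-4\right) 2 = -8$)
$p{\left(Z \right)} = -6$ ($p{\left(Z \right)} = -8 + 2 = -6$)
$s{\left(M,v \right)} = M$ ($s{\left(M,v \right)} = \left(-3 + 3\right) + M = 0 + M = M$)
$\left(-122\right) \left(-127\right) + s{\left(0,p{\left(d{\left(6,5 \right)} \right)} \right)} = \left(-122\right) \left(-127\right) + 0 = 15494 + 0 = 15494$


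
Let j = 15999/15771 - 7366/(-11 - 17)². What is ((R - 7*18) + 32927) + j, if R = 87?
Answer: 9679496811/294392 ≈ 32880.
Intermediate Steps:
j = -2467285/294392 (j = 15999*(1/15771) - 7366/((-28)²) = 5333/5257 - 7366/784 = 5333/5257 - 7366*1/784 = 5333/5257 - 3683/392 = -2467285/294392 ≈ -8.3810)
((R - 7*18) + 32927) + j = ((87 - 7*18) + 32927) - 2467285/294392 = ((87 - 126) + 32927) - 2467285/294392 = (-39 + 32927) - 2467285/294392 = 32888 - 2467285/294392 = 9679496811/294392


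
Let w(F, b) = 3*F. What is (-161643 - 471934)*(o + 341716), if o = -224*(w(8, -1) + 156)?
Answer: -190957573492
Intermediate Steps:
o = -40320 (o = -224*(3*8 + 156) = -224*(24 + 156) = -224*180 = -40320)
(-161643 - 471934)*(o + 341716) = (-161643 - 471934)*(-40320 + 341716) = -633577*301396 = -190957573492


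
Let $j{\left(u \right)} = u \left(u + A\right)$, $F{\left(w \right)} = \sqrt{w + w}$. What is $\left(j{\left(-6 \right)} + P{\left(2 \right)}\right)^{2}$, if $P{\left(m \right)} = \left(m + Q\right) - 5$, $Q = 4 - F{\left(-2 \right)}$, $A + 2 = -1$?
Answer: $3021 - 220 i \approx 3021.0 - 220.0 i$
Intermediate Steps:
$A = -3$ ($A = -2 - 1 = -3$)
$F{\left(w \right)} = \sqrt{2} \sqrt{w}$ ($F{\left(w \right)} = \sqrt{2 w} = \sqrt{2} \sqrt{w}$)
$j{\left(u \right)} = u \left(-3 + u\right)$ ($j{\left(u \right)} = u \left(u - 3\right) = u \left(-3 + u\right)$)
$Q = 4 - 2 i$ ($Q = 4 - \sqrt{2} \sqrt{-2} = 4 - \sqrt{2} i \sqrt{2} = 4 - 2 i \approx 4.0 - 2.0 i$)
$P{\left(m \right)} = -1 + m - 2 i$ ($P{\left(m \right)} = \left(m + \left(4 - 2 i\right)\right) - 5 = \left(4 + m - 2 i\right) - 5 = -1 + m - 2 i$)
$\left(j{\left(-6 \right)} + P{\left(2 \right)}\right)^{2} = \left(- 6 \left(-3 - 6\right) - \left(-1 + 2 i\right)\right)^{2} = \left(\left(-6\right) \left(-9\right) + \left(1 - 2 i\right)\right)^{2} = \left(54 + \left(1 - 2 i\right)\right)^{2} = \left(55 - 2 i\right)^{2}$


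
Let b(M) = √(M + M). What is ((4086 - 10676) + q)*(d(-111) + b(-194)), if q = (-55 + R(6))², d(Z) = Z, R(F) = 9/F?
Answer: 1655121/4 - 14911*I*√97/2 ≈ 4.1378e+5 - 73428.0*I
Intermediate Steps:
b(M) = √2*√M (b(M) = √(2*M) = √2*√M)
q = 11449/4 (q = (-55 + 9/6)² = (-55 + 9*(⅙))² = (-55 + 3/2)² = (-107/2)² = 11449/4 ≈ 2862.3)
((4086 - 10676) + q)*(d(-111) + b(-194)) = ((4086 - 10676) + 11449/4)*(-111 + √2*√(-194)) = (-6590 + 11449/4)*(-111 + √2*(I*√194)) = -14911*(-111 + 2*I*√97)/4 = 1655121/4 - 14911*I*√97/2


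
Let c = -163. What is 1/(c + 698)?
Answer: 1/535 ≈ 0.0018692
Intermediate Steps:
1/(c + 698) = 1/(-163 + 698) = 1/535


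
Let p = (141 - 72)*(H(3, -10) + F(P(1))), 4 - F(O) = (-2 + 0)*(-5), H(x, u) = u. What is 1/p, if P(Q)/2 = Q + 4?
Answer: -1/1104 ≈ -0.00090580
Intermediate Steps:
P(Q) = 8 + 2*Q (P(Q) = 2*(Q + 4) = 2*(4 + Q) = 8 + 2*Q)
F(O) = -6 (F(O) = 4 - (-2 + 0)*(-5) = 4 - (-2)*(-5) = 4 - 1*10 = 4 - 10 = -6)
p = -1104 (p = (141 - 72)*(-10 - 6) = 69*(-16) = -1104)
1/p = 1/(-1104) = -1/1104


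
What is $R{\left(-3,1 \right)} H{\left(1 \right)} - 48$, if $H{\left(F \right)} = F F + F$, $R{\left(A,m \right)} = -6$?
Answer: $-60$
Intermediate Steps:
$H{\left(F \right)} = F + F^{2}$ ($H{\left(F \right)} = F^{2} + F = F + F^{2}$)
$R{\left(-3,1 \right)} H{\left(1 \right)} - 48 = - 6 \cdot 1 \left(1 + 1\right) - 48 = - 6 \cdot 1 \cdot 2 - 48 = \left(-6\right) 2 - 48 = -12 - 48 = -60$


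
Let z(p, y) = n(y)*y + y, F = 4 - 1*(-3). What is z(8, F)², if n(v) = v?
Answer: 3136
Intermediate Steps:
F = 7 (F = 4 + 3 = 7)
z(p, y) = y + y² (z(p, y) = y*y + y = y² + y = y + y²)
z(8, F)² = (7*(1 + 7))² = (7*8)² = 56² = 3136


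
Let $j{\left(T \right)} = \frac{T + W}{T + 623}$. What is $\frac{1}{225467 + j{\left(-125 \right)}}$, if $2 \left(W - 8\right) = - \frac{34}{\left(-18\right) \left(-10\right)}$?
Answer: $\frac{89640}{20210840803} \approx 4.4352 \cdot 10^{-6}$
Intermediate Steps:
$W = \frac{1423}{180}$ ($W = 8 + \frac{\left(-34\right) \frac{1}{\left(-18\right) \left(-10\right)}}{2} = 8 + \frac{\left(-34\right) \frac{1}{180}}{2} = 8 + \frac{1}{2} \left(- \frac{17}{90}\right) = 8 - \frac{17}{180} = \frac{1423}{180} \approx 7.9056$)
$j{\left(T \right)} = \frac{\frac{1423}{180} + T}{623 + T}$ ($j{\left(T \right)} = \frac{T + \frac{1423}{180}}{T + 623} = \frac{\frac{1423}{180} + T}{623 + T}$)
$\frac{1}{225467 + j{\left(-125 \right)}} = \frac{1}{225467 + \frac{\frac{1423}{180} - 125}{623 - 125}} = \frac{1}{225467 + \frac{1}{498} \left(- \frac{21077}{180}\right)} = \frac{1}{225467 - \frac{21077}{89640}} = \frac{1}{\frac{20210840803}{89640}} = \frac{89640}{20210840803}$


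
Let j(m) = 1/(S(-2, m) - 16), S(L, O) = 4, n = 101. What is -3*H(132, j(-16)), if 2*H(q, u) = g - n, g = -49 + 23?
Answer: 381/2 ≈ 190.50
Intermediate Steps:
g = -26
j(m) = -1/12 (j(m) = 1/(4 - 16) = 1/(-12) = -1/12)
H(q, u) = -127/2 (H(q, u) = (-26 - 1*101)/2 = (-26 - 101)/2 = (½)*(-127) = -127/2)
-3*H(132, j(-16)) = -3*(-127/2) = 381/2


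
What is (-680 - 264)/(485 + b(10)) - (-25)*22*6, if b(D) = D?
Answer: 1632556/495 ≈ 3298.1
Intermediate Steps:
(-680 - 264)/(485 + b(10)) - (-25)*22*6 = (-680 - 264)/(485 + 10) - (-25)*22*6 = -944/495 - (-25)*132 = -944*1/495 - 1*(-3300) = -944/495 + 3300 = 1632556/495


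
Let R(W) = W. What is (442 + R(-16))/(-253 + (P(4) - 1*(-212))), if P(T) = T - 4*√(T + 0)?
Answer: -142/15 ≈ -9.4667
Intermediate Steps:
P(T) = T - 4*√T
(442 + R(-16))/(-253 + (P(4) - 1*(-212))) = (442 - 16)/(-253 + ((4 - 4*√4) - 1*(-212))) = 426/(-253 + ((4 - 4*2) + 212)) = 426/(-253 + ((4 - 8) + 212)) = 426/(-253 + (-4 + 212)) = 426/(-253 + 208) = 426/(-45) = 426*(-1/45) = -142/15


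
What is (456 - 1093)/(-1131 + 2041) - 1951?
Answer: -19517/10 ≈ -1951.7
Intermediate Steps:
(456 - 1093)/(-1131 + 2041) - 1951 = -637/910 - 1951 = -637*1/910 - 1951 = -7/10 - 1951 = -19517/10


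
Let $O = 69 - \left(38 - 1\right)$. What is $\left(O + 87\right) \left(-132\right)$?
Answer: $-15708$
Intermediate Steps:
$O = 32$ ($O = 69 - \left(38 - 1\right) = 69 - 37 = 32$)
$\left(O + 87\right) \left(-132\right) = \left(32 + 87\right) \left(-132\right) = 119 \left(-132\right) = -15708$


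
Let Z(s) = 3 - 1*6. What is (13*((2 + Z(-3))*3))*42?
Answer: -1638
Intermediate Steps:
Z(s) = -3 (Z(s) = 3 - 6 = -3)
(13*((2 + Z(-3))*3))*42 = (13*((2 - 3)*3))*42 = (13*(-1*3))*42 = (13*(-3))*42 = -39*42 = -1638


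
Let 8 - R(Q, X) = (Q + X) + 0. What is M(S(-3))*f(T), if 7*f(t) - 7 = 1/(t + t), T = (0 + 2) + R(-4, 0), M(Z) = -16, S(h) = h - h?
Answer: -788/49 ≈ -16.082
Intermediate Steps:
S(h) = 0
R(Q, X) = 8 - Q - X (R(Q, X) = 8 - ((Q + X) + 0) = 8 - (Q + X) = 8 + (-Q - X) = 8 - Q - X)
T = 14 (T = (0 + 2) + (8 - 1*(-4) - 1*0) = 2 + (8 + 4 + 0) = 2 + 12 = 14)
f(t) = 1 + 1/(14*t) (f(t) = 1 + 1/(7*(t + t)) = 1 + 1/(7*((2*t))) = 1 + (1/(2*t))/7 = 1 + 1/(14*t))
M(S(-3))*f(T) = -16*(1/14 + 14)/14 = -8*197/(7*14) = -16*197/196 = -788/49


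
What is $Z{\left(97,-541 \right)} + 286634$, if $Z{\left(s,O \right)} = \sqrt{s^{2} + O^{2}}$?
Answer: $286634 + \sqrt{302090} \approx 2.8718 \cdot 10^{5}$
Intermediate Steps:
$Z{\left(s,O \right)} = \sqrt{O^{2} + s^{2}}$
$Z{\left(97,-541 \right)} + 286634 = \sqrt{\left(-541\right)^{2} + 97^{2}} + 286634 = \sqrt{292681 + 9409} + 286634 = \sqrt{302090} + 286634 = 286634 + \sqrt{302090}$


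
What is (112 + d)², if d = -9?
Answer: 10609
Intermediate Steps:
(112 + d)² = (112 - 9)² = 103² = 10609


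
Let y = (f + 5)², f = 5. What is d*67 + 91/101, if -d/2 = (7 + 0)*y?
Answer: -9473709/101 ≈ -93799.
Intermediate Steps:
y = 100 (y = (5 + 5)² = 10² = 100)
d = -1400 (d = -2*(7 + 0)*100 = -14*100 = -2*700 = -1400)
d*67 + 91/101 = -1400*67 + 91/101 = -93800 + 91*(1/101) = -93800 + 91/101 = -9473709/101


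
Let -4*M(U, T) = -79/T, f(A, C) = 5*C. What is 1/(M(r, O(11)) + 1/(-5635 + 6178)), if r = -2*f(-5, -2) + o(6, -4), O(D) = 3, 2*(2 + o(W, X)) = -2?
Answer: 2172/14303 ≈ 0.15186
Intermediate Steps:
o(W, X) = -3 (o(W, X) = -2 + (½)*(-2) = -2 - 1 = -3)
r = 17 (r = -10*(-2) - 3 = -2*(-10) - 3 = 20 - 3 = 17)
M(U, T) = 79/(4*T) (M(U, T) = -(-79)/(4*T) = 79/(4*T))
1/(M(r, O(11)) + 1/(-5635 + 6178)) = 1/((79/4)/3 + 1/(-5635 + 6178)) = 1/((79/4)*(⅓) + 1/543) = 1/(79/12 + 1/543) = 1/(14303/2172) = 2172/14303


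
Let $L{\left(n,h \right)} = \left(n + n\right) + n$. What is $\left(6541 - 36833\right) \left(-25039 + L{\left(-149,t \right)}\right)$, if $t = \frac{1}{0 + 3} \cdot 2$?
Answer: $772021912$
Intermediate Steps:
$t = \frac{2}{3}$ ($t = \frac{1}{3} \cdot 2 = \frac{2}{3} \approx 0.66667$)
$L{\left(n,h \right)} = 3 n$ ($L{\left(n,h \right)} = 2 n + n = 3 n$)
$\left(6541 - 36833\right) \left(-25039 + L{\left(-149,t \right)}\right) = \left(6541 - 36833\right) \left(-25039 + 3 \left(-149\right)\right) = - 30292 \left(-25039 - 447\right) = \left(-30292\right) \left(-25486\right) = 772021912$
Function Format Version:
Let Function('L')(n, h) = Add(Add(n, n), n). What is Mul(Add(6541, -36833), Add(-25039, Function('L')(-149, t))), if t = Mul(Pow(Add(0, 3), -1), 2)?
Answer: 772021912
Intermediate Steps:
t = Rational(2, 3) (t = Mul(Pow(3, -1), 2) = Mul(Rational(1, 3), 2) = Rational(2, 3) ≈ 0.66667)
Function('L')(n, h) = Mul(3, n) (Function('L')(n, h) = Add(Mul(2, n), n) = Mul(3, n))
Mul(Add(6541, -36833), Add(-25039, Function('L')(-149, t))) = Mul(Add(6541, -36833), Add(-25039, Mul(3, -149))) = Mul(-30292, Add(-25039, -447)) = Mul(-30292, -25486) = 772021912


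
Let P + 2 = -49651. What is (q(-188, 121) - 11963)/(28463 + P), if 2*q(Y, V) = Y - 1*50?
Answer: 6041/10595 ≈ 0.57017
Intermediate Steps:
P = -49653 (P = -2 - 49651 = -49653)
q(Y, V) = -25 + Y/2 (q(Y, V) = (Y - 1*50)/2 = (Y - 50)/2 = (-50 + Y)/2 = -25 + Y/2)
(q(-188, 121) - 11963)/(28463 + P) = ((-25 + (½)*(-188)) - 11963)/(28463 - 49653) = ((-25 - 94) - 11963)/(-21190) = (-119 - 11963)*(-1/21190) = -12082*(-1/21190) = 6041/10595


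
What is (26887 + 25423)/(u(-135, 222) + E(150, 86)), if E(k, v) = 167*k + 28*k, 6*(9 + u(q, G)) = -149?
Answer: 313860/175297 ≈ 1.7904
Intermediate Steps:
u(q, G) = -203/6 (u(q, G) = -9 + (1/6)*(-149) = -9 - 149/6 = -203/6)
E(k, v) = 195*k
(26887 + 25423)/(u(-135, 222) + E(150, 86)) = (26887 + 25423)/(-203/6 + 195*150) = 52310/(-203/6 + 29250) = 52310/(175297/6) = 52310*(6/175297) = 313860/175297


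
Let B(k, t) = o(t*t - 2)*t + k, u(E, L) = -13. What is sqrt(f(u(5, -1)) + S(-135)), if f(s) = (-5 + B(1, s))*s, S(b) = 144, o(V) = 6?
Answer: 11*sqrt(10) ≈ 34.785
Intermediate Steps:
B(k, t) = k + 6*t (B(k, t) = 6*t + k = k + 6*t)
f(s) = s*(-4 + 6*s) (f(s) = (-5 + (1 + 6*s))*s = (-4 + 6*s)*s = s*(-4 + 6*s))
sqrt(f(u(5, -1)) + S(-135)) = sqrt(2*(-13)*(-2 + 3*(-13)) + 144) = sqrt(2*(-13)*(-2 - 39) + 144) = sqrt(2*(-13)*(-41) + 144) = sqrt(1066 + 144) = sqrt(1210) = 11*sqrt(10)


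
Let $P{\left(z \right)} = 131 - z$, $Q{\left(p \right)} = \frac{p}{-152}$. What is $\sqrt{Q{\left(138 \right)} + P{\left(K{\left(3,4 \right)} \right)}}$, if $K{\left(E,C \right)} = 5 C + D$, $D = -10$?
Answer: $\frac{\sqrt{173413}}{38} \approx 10.959$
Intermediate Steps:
$K{\left(E,C \right)} = -10 + 5 C$ ($K{\left(E,C \right)} = 5 C - 10 = -10 + 5 C$)
$Q{\left(p \right)} = - \frac{p}{152}$ ($Q{\left(p \right)} = p \left(- \frac{1}{152}\right) = - \frac{p}{152}$)
$\sqrt{Q{\left(138 \right)} + P{\left(K{\left(3,4 \right)} \right)}} = \sqrt{\left(- \frac{1}{152}\right) 138 + \left(131 - \left(-10 + 5 \cdot 4\right)\right)} = \sqrt{- \frac{69}{76} + \left(131 - \left(-10 + 20\right)\right)} = \sqrt{- \frac{69}{76} + \left(131 - 10\right)} = \sqrt{- \frac{69}{76} + 121} = \sqrt{\frac{9127}{76}} = \frac{\sqrt{173413}}{38}$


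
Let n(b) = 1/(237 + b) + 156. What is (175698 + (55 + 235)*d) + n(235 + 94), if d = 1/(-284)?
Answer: 3533413940/20093 ≈ 1.7585e+5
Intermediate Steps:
d = -1/284 ≈ -0.0035211
n(b) = 156 + 1/(237 + b)
(175698 + (55 + 235)*d) + n(235 + 94) = (175698 + (55 + 235)*(-1/284)) + (36973 + 156*(235 + 94))/(237 + (235 + 94)) = (175698 + 290*(-1/284)) + (36973 + 156*329)/(237 + 329) = (175698 - 145/142) + (36973 + 51324)/566 = 24948971/142 + (1/566)*88297 = 24948971/142 + 88297/566 = 3533413940/20093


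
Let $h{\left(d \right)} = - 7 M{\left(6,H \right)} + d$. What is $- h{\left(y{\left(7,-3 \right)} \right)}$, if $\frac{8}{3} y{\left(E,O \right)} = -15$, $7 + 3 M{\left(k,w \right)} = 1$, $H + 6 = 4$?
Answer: $- \frac{67}{8} \approx -8.375$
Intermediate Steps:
$H = -2$ ($H = -6 + 4 = -2$)
$M{\left(k,w \right)} = -2$ ($M{\left(k,w \right)} = - \frac{7}{3} + \frac{1}{3} \cdot 1 = - \frac{7}{3} + \frac{1}{3} = -2$)
$y{\left(E,O \right)} = - \frac{45}{8}$ ($y{\left(E,O \right)} = \frac{3}{8} \left(-15\right) = - \frac{45}{8}$)
$h{\left(d \right)} = 14 + d$ ($h{\left(d \right)} = \left(-7\right) \left(-2\right) + d = 14 + d$)
$- h{\left(y{\left(7,-3 \right)} \right)} = - (14 - \frac{45}{8}) = \left(-1\right) \frac{67}{8} = - \frac{67}{8}$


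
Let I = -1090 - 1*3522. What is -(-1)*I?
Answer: -4612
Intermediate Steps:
I = -4612 (I = -1090 - 3522 = -4612)
-(-1)*I = -(-1)*(-4612) = -1*4612 = -4612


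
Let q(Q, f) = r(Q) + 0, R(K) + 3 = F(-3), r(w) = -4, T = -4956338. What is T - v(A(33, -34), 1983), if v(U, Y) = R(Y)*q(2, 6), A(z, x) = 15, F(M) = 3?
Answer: -4956338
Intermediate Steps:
R(K) = 0 (R(K) = -3 + 3 = 0)
q(Q, f) = -4 (q(Q, f) = -4 + 0 = -4)
v(U, Y) = 0 (v(U, Y) = 0*(-4) = 0)
T - v(A(33, -34), 1983) = -4956338 - 1*0 = -4956338 + 0 = -4956338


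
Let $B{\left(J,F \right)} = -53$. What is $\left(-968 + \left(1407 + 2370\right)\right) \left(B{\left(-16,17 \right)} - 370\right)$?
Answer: $-1188207$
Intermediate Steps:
$\left(-968 + \left(1407 + 2370\right)\right) \left(B{\left(-16,17 \right)} - 370\right) = \left(-968 + \left(1407 + 2370\right)\right) \left(-53 - 370\right) = \left(-968 + 3777\right) \left(-423\right) = 2809 \left(-423\right) = -1188207$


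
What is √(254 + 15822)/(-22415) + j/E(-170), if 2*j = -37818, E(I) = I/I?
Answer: -18909 - 2*√4019/22415 ≈ -18909.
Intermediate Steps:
E(I) = 1
j = -18909 (j = (½)*(-37818) = -18909)
√(254 + 15822)/(-22415) + j/E(-170) = √(254 + 15822)/(-22415) - 18909/1 = √16076*(-1/22415) - 18909*1 = (2*√4019)*(-1/22415) - 18909 = -2*√4019/22415 - 18909 = -18909 - 2*√4019/22415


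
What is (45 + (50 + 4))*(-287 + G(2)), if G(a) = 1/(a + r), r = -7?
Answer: -142164/5 ≈ -28433.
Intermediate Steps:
G(a) = 1/(-7 + a) (G(a) = 1/(a - 7) = 1/(-7 + a))
(45 + (50 + 4))*(-287 + G(2)) = (45 + (50 + 4))*(-287 + 1/(-7 + 2)) = (45 + 54)*(-287 + 1/(-5)) = 99*(-287 - ⅕) = 99*(-1436/5) = -142164/5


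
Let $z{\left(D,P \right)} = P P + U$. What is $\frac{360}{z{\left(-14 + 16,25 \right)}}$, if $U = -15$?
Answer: $\frac{36}{61} \approx 0.59016$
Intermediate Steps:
$z{\left(D,P \right)} = -15 + P^{2}$ ($z{\left(D,P \right)} = P P - 15 = P^{2} - 15 = -15 + P^{2}$)
$\frac{360}{z{\left(-14 + 16,25 \right)}} = \frac{360}{-15 + 25^{2}} = \frac{360}{-15 + 625} = \frac{360}{610} = 360 \cdot \frac{1}{610} = \frac{36}{61}$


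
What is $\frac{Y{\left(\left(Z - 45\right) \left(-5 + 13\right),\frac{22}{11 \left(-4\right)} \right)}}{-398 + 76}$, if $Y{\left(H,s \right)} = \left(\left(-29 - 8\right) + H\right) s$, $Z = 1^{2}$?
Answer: $- \frac{389}{644} \approx -0.60404$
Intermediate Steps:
$Z = 1$
$Y{\left(H,s \right)} = s \left(-37 + H\right)$ ($Y{\left(H,s \right)} = \left(-37 + H\right) s = s \left(-37 + H\right)$)
$\frac{Y{\left(\left(Z - 45\right) \left(-5 + 13\right),\frac{22}{11 \left(-4\right)} \right)}}{-398 + 76} = \frac{\frac{22}{11 \left(-4\right)} \left(-37 + \left(1 - 45\right) \left(-5 + 13\right)\right)}{-398 + 76} = \frac{\frac{22}{-44} \left(-37 - 352\right)}{-322} = 22 \left(- \frac{1}{44}\right) \left(-37 - 352\right) \left(- \frac{1}{322}\right) = \left(- \frac{1}{2}\right) \left(-389\right) \left(- \frac{1}{322}\right) = \frac{389}{2} \left(- \frac{1}{322}\right) = - \frac{389}{644}$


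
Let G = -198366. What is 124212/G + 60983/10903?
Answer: 1790445057/360464083 ≈ 4.9671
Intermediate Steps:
124212/G + 60983/10903 = 124212/(-198366) + 60983/10903 = 124212*(-1/198366) + 60983*(1/10903) = -20702/33061 + 60983/10903 = 1790445057/360464083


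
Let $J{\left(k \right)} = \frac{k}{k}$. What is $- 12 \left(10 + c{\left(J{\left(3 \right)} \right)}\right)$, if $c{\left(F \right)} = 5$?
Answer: $-180$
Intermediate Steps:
$J{\left(k \right)} = 1$
$- 12 \left(10 + c{\left(J{\left(3 \right)} \right)}\right) = - 12 \left(10 + 5\right) = \left(-12\right) 15 = -180$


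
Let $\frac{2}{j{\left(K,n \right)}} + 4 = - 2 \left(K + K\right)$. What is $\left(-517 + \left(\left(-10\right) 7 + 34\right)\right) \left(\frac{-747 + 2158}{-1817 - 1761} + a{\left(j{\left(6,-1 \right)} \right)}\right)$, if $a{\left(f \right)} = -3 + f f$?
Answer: $\frac{93885259}{50092} \approx 1874.3$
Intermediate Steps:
$j{\left(K,n \right)} = \frac{2}{-4 - 4 K}$ ($j{\left(K,n \right)} = \frac{2}{-4 - 2 \left(K + K\right)} = \frac{2}{-4 - 2 \cdot 2 K} = \frac{2}{-4 - 4 K}$)
$a{\left(f \right)} = -3 + f^{2}$
$\left(-517 + \left(\left(-10\right) 7 + 34\right)\right) \left(\frac{-747 + 2158}{-1817 - 1761} + a{\left(j{\left(6,-1 \right)} \right)}\right) = \left(-517 + \left(\left(-10\right) 7 + 34\right)\right) \left(\frac{-747 + 2158}{-1817 - 1761} - \left(3 - \left(- \frac{1}{2 + 2 \cdot 6}\right)^{2}\right)\right) = \left(-517 + \left(-70 + 34\right)\right) \left(\frac{1411}{-3578} - \left(3 - \left(- \frac{1}{2 + 12}\right)^{2}\right)\right) = \left(-517 - 36\right) \left(1411 \left(- \frac{1}{3578}\right) - \left(3 - \left(- \frac{1}{14}\right)^{2}\right)\right) = - 553 \left(- \frac{1411}{3578} - \left(3 - \left(\left(-1\right) \frac{1}{14}\right)^{2}\right)\right) = - 553 \left(- \frac{1411}{3578} - \left(3 - \left(- \frac{1}{14}\right)^{2}\right)\right) = - 553 \left(- \frac{1411}{3578} + \left(-3 + \frac{1}{196}\right)\right) = - 553 \left(- \frac{1411}{3578} - \frac{587}{196}\right) = \left(-553\right) \left(- \frac{1188421}{350644}\right) = \frac{93885259}{50092}$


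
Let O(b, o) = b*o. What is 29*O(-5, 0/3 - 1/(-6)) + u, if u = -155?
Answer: -1075/6 ≈ -179.17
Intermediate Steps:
29*O(-5, 0/3 - 1/(-6)) + u = 29*(-5*(0/3 - 1/(-6))) - 155 = 29*(-5*(0*(1/3) - 1*(-1/6))) - 155 = 29*(-5*(0 + 1/6)) - 155 = 29*(-5*1/6) - 155 = 29*(-5/6) - 155 = -145/6 - 155 = -1075/6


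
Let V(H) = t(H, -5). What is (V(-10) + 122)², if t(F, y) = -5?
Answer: 13689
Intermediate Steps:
V(H) = -5
(V(-10) + 122)² = (-5 + 122)² = 117² = 13689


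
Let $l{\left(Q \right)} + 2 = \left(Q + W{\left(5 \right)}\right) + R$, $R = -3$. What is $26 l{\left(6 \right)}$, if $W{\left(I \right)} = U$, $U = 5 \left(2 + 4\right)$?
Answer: $806$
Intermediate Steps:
$U = 30$ ($U = 5 \cdot 6 = 30$)
$W{\left(I \right)} = 30$
$l{\left(Q \right)} = 25 + Q$ ($l{\left(Q \right)} = -2 + \left(\left(Q + 30\right) - 3\right) = -2 + \left(\left(30 + Q\right) - 3\right) = -2 + \left(27 + Q\right) = 25 + Q$)
$26 l{\left(6 \right)} = 26 \left(25 + 6\right) = 26 \cdot 31 = 806$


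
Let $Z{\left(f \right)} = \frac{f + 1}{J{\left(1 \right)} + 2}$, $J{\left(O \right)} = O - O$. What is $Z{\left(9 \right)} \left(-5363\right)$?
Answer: $-26815$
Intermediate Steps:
$J{\left(O \right)} = 0$
$Z{\left(f \right)} = \frac{1}{2} + \frac{f}{2}$ ($Z{\left(f \right)} = \frac{f + 1}{0 + 2} = \frac{1 + f}{2} = \left(1 + f\right) \frac{1}{2} = \frac{1}{2} + \frac{f}{2}$)
$Z{\left(9 \right)} \left(-5363\right) = \left(\frac{1}{2} + \frac{1}{2} \cdot 9\right) \left(-5363\right) = \left(\frac{1}{2} + \frac{9}{2}\right) \left(-5363\right) = 5 \left(-5363\right) = -26815$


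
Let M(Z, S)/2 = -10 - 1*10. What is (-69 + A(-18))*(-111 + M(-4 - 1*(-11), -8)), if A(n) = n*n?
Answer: -38505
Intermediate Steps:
A(n) = n**2
M(Z, S) = -40 (M(Z, S) = 2*(-10 - 1*10) = 2*(-10 - 10) = 2*(-20) = -40)
(-69 + A(-18))*(-111 + M(-4 - 1*(-11), -8)) = (-69 + (-18)**2)*(-111 - 40) = (-69 + 324)*(-151) = 255*(-151) = -38505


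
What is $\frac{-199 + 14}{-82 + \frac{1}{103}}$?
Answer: $\frac{3811}{1689} \approx 2.2564$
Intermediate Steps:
$\frac{-199 + 14}{-82 + \frac{1}{103}} = - \frac{185}{-82 + \frac{1}{103}} = - \frac{185}{- \frac{8445}{103}} = \left(-185\right) \left(- \frac{103}{8445}\right) = \frac{3811}{1689}$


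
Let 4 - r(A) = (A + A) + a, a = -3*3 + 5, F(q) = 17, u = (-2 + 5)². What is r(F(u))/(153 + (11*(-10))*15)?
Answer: 26/1497 ≈ 0.017368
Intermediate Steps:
u = 9 (u = 3² = 9)
a = -4 (a = -9 + 5 = -4)
r(A) = 8 - 2*A (r(A) = 4 - ((A + A) - 4) = 4 - (2*A - 4) = 4 - (-4 + 2*A) = 4 + (4 - 2*A) = 8 - 2*A)
r(F(u))/(153 + (11*(-10))*15) = (8 - 2*17)/(153 + (11*(-10))*15) = (8 - 34)/(153 - 110*15) = -26/(153 - 1650) = -26/(-1497) = -26*(-1/1497) = 26/1497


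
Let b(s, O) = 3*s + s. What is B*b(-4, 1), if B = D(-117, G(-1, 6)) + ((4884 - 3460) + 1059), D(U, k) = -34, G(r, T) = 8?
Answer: -39184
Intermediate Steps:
b(s, O) = 4*s
B = 2449 (B = -34 + ((4884 - 3460) + 1059) = -34 + (1424 + 1059) = -34 + 2483 = 2449)
B*b(-4, 1) = 2449*(4*(-4)) = 2449*(-16) = -39184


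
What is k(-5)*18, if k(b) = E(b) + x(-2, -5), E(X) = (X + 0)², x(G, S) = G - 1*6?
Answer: 306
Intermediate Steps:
x(G, S) = -6 + G (x(G, S) = G - 6 = -6 + G)
E(X) = X²
k(b) = -8 + b² (k(b) = b² + (-6 - 2) = b² - 8 = -8 + b²)
k(-5)*18 = (-8 + (-5)²)*18 = (-8 + 25)*18 = 17*18 = 306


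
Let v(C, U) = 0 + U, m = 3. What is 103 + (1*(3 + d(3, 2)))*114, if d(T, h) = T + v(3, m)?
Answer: 1129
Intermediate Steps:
v(C, U) = U
d(T, h) = 3 + T (d(T, h) = T + 3 = 3 + T)
103 + (1*(3 + d(3, 2)))*114 = 103 + (1*(3 + (3 + 3)))*114 = 103 + (1*(3 + 6))*114 = 103 + (1*9)*114 = 103 + 9*114 = 103 + 1026 = 1129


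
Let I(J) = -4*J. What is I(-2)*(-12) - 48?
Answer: -144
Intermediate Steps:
I(-2)*(-12) - 48 = -4*(-2)*(-12) - 48 = 8*(-12) - 48 = -96 - 48 = -144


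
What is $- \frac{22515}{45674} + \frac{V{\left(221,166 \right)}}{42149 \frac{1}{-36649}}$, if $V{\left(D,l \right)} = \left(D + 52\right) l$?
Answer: $- \frac{75859040398203}{1925113426} \approx -39405.0$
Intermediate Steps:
$V{\left(D,l \right)} = l \left(52 + D\right)$ ($V{\left(D,l \right)} = \left(52 + D\right) l = l \left(52 + D\right)$)
$- \frac{22515}{45674} + \frac{V{\left(221,166 \right)}}{42149 \frac{1}{-36649}} = - \frac{22515}{45674} + \frac{166 \left(52 + 221\right)}{42149 \frac{1}{-36649}} = \left(-22515\right) \frac{1}{45674} + \frac{166 \cdot 273}{42149 \left(- \frac{1}{36649}\right)} = - \frac{22515}{45674} + \frac{45318}{- \frac{42149}{36649}} = - \frac{22515}{45674} + 45318 \left(- \frac{36649}{42149}\right) = - \frac{22515}{45674} - \frac{1660859382}{42149} = - \frac{75859040398203}{1925113426}$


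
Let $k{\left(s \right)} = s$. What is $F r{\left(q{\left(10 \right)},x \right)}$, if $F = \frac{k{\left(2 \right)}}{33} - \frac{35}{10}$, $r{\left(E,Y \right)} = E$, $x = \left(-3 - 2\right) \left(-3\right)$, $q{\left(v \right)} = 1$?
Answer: $- \frac{227}{66} \approx -3.4394$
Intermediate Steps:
$x = 15$ ($x = \left(-5\right) \left(-3\right) = 15$)
$F = - \frac{227}{66}$ ($F = \frac{2}{33} - \frac{35}{10} = 2 \cdot \frac{1}{33} - \frac{7}{2} = \frac{2}{33} - \frac{7}{2} = - \frac{227}{66} \approx -3.4394$)
$F r{\left(q{\left(10 \right)},x \right)} = \left(- \frac{227}{66}\right) 1 = - \frac{227}{66}$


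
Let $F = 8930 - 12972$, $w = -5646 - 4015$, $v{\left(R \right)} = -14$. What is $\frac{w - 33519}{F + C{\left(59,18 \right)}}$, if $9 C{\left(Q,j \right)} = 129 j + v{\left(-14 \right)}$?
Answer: $\frac{38862}{3407} \approx 11.407$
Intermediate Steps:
$w = -9661$
$C{\left(Q,j \right)} = - \frac{14}{9} + \frac{43 j}{3}$ ($C{\left(Q,j \right)} = \frac{129 j - 14}{9} = \frac{-14 + 129 j}{9} = - \frac{14}{9} + \frac{43 j}{3}$)
$F = -4042$ ($F = 8930 - 12972 = -4042$)
$\frac{w - 33519}{F + C{\left(59,18 \right)}} = \frac{-9661 - 33519}{-4042 + \left(- \frac{14}{9} + \frac{43}{3} \cdot 18\right)} = - \frac{43180}{-4042 + \left(- \frac{14}{9} + 258\right)} = - \frac{43180}{-4042 + \frac{2308}{9}} = - \frac{43180}{- \frac{34070}{9}} = \left(-43180\right) \left(- \frac{9}{34070}\right) = \frac{38862}{3407}$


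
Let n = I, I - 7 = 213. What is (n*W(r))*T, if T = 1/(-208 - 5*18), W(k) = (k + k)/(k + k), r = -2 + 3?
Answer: -110/149 ≈ -0.73825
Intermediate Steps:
I = 220 (I = 7 + 213 = 220)
n = 220
r = 1
W(k) = 1 (W(k) = (2*k)/((2*k)) = (2*k)*(1/(2*k)) = 1)
T = -1/298 (T = 1/(-208 - 90) = 1/(-298) = -1/298 ≈ -0.0033557)
(n*W(r))*T = (220*1)*(-1/298) = 220*(-1/298) = -110/149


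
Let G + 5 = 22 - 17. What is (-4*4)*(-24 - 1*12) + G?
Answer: 576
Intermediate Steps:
G = 0 (G = -5 + (22 - 17) = -5 + 5 = 0)
(-4*4)*(-24 - 1*12) + G = (-4*4)*(-24 - 1*12) + 0 = -16*(-24 - 12) + 0 = -16*(-36) + 0 = 576 + 0 = 576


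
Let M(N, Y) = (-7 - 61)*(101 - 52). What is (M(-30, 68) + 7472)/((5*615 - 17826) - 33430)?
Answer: -4140/48181 ≈ -0.085926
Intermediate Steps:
M(N, Y) = -3332 (M(N, Y) = -68*49 = -3332)
(M(-30, 68) + 7472)/((5*615 - 17826) - 33430) = (-3332 + 7472)/((5*615 - 17826) - 33430) = 4140/((3075 - 17826) - 33430) = 4140/(-14751 - 33430) = 4140/(-48181) = 4140*(-1/48181) = -4140/48181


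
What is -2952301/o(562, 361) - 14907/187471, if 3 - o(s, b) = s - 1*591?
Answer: -553471297795/5999072 ≈ -92260.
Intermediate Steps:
o(s, b) = 594 - s (o(s, b) = 3 - (s - 1*591) = 3 - (s - 591) = 3 - (-591 + s) = 3 + (591 - s) = 594 - s)
-2952301/o(562, 361) - 14907/187471 = -2952301/(594 - 1*562) - 14907/187471 = -2952301/(594 - 562) - 14907*1/187471 = -2952301/32 - 14907/187471 = -553471297795/5999072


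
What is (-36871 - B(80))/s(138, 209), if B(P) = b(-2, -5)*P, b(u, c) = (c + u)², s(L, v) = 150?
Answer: -13597/50 ≈ -271.94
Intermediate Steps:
B(P) = 49*P (B(P) = (-5 - 2)²*P = (-7)²*P = 49*P)
(-36871 - B(80))/s(138, 209) = (-36871 - 49*80)/150 = (-36871 - 1*3920)*(1/150) = (-36871 - 3920)*(1/150) = -40791*1/150 = -13597/50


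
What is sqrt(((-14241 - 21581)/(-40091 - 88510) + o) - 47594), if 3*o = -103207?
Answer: I*sqrt(150674284845249)/42867 ≈ 286.35*I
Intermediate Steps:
o = -103207/3 (o = (1/3)*(-103207) = -103207/3 ≈ -34402.)
sqrt(((-14241 - 21581)/(-40091 - 88510) + o) - 47594) = sqrt(((-14241 - 21581)/(-40091 - 88510) - 103207/3) - 47594) = sqrt((-35822/(-128601) - 103207/3) - 47594) = sqrt((-35822*(-1/128601) - 103207/3) - 47594) = sqrt((35822/128601 - 103207/3) - 47594) = sqrt(-4424138647/128601 - 47594) = sqrt(-10544774641/128601) = I*sqrt(150674284845249)/42867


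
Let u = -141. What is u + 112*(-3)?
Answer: -477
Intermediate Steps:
u + 112*(-3) = -141 + 112*(-3) = -141 - 336 = -477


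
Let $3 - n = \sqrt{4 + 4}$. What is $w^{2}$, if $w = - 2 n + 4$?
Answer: $36 - 16 \sqrt{2} \approx 13.373$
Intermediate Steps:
$n = 3 - 2 \sqrt{2}$ ($n = 3 - \sqrt{4 + 4} = 3 - \sqrt{8} = 3 - 2 \sqrt{2} \approx 0.17157$)
$w = -2 + 4 \sqrt{2}$ ($w = - 2 \left(3 - 2 \sqrt{2}\right) + 4 = \left(-6 + 4 \sqrt{2}\right) + 4 = -2 + 4 \sqrt{2} \approx 3.6569$)
$w^{2} = \left(-2 + 4 \sqrt{2}\right)^{2}$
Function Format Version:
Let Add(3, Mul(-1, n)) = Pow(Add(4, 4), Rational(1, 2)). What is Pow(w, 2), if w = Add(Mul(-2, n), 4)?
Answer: Add(36, Mul(-16, Pow(2, Rational(1, 2)))) ≈ 13.373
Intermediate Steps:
n = Add(3, Mul(-2, Pow(2, Rational(1, 2)))) (n = Add(3, Mul(-1, Pow(Add(4, 4), Rational(1, 2)))) = Add(3, Mul(-1, Pow(8, Rational(1, 2)))) = Add(3, Mul(-1, Mul(2, Pow(2, Rational(1, 2))))) = Add(3, Mul(-2, Pow(2, Rational(1, 2)))) ≈ 0.17157)
w = Add(-2, Mul(4, Pow(2, Rational(1, 2)))) (w = Add(Mul(-2, Add(3, Mul(-2, Pow(2, Rational(1, 2))))), 4) = Add(Add(-6, Mul(4, Pow(2, Rational(1, 2)))), 4) = Add(-2, Mul(4, Pow(2, Rational(1, 2)))) ≈ 3.6569)
Pow(w, 2) = Pow(Add(-2, Mul(4, Pow(2, Rational(1, 2)))), 2)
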